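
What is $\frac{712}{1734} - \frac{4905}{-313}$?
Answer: $\frac{4364063}{271371} \approx 16.082$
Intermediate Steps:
$\frac{712}{1734} - \frac{4905}{-313} = 712 \cdot \frac{1}{1734} - - \frac{4905}{313} = \frac{356}{867} + \frac{4905}{313} = \frac{4364063}{271371}$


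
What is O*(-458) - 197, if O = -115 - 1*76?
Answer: 87281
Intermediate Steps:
O = -191 (O = -115 - 76 = -191)
O*(-458) - 197 = -191*(-458) - 197 = 87478 - 197 = 87281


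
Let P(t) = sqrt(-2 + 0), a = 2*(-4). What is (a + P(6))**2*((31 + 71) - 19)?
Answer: 5146 - 1328*I*sqrt(2) ≈ 5146.0 - 1878.1*I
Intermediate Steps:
a = -8
P(t) = I*sqrt(2) (P(t) = sqrt(-2) = I*sqrt(2))
(a + P(6))**2*((31 + 71) - 19) = (-8 + I*sqrt(2))**2*((31 + 71) - 19) = (-8 + I*sqrt(2))**2*(102 - 19) = (-8 + I*sqrt(2))**2*83 = 83*(-8 + I*sqrt(2))**2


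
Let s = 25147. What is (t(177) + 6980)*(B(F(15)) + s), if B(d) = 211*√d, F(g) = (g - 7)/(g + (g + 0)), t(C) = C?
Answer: 179977079 + 3020254*√15/15 ≈ 1.8076e+8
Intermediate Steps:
F(g) = (-7 + g)/(2*g) (F(g) = (-7 + g)/(g + g) = (-7 + g)/((2*g)) = (-7 + g)*(1/(2*g)) = (-7 + g)/(2*g))
(t(177) + 6980)*(B(F(15)) + s) = (177 + 6980)*(211*√((½)*(-7 + 15)/15) + 25147) = 7157*(211*√((½)*(1/15)*8) + 25147) = 7157*(211*√(4/15) + 25147) = 7157*(211*(2*√15/15) + 25147) = 7157*(422*√15/15 + 25147) = 7157*(25147 + 422*√15/15) = 179977079 + 3020254*√15/15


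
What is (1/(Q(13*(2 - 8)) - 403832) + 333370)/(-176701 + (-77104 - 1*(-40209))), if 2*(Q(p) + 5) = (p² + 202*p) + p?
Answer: -136252319439/87299248352 ≈ -1.5608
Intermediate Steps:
Q(p) = -5 + p²/2 + 203*p/2 (Q(p) = -5 + ((p² + 202*p) + p)/2 = -5 + (p² + 203*p)/2 = -5 + (p²/2 + 203*p/2) = -5 + p²/2 + 203*p/2)
(1/(Q(13*(2 - 8)) - 403832) + 333370)/(-176701 + (-77104 - 1*(-40209))) = (1/((-5 + (13*(2 - 8))²/2 + 203*(13*(2 - 8))/2) - 403832) + 333370)/(-176701 + (-77104 - 1*(-40209))) = (1/((-5 + (13*(-6))²/2 + 203*(13*(-6))/2) - 403832) + 333370)/(-176701 + (-77104 + 40209)) = (1/((-5 + (½)*(-78)² + (203/2)*(-78)) - 403832) + 333370)/(-176701 - 36895) = (1/((-5 + (½)*6084 - 7917) - 403832) + 333370)/(-213596) = (1/((-5 + 3042 - 7917) - 403832) + 333370)*(-1/213596) = (1/(-4880 - 403832) + 333370)*(-1/213596) = (1/(-408712) + 333370)*(-1/213596) = (-1/408712 + 333370)*(-1/213596) = (136252319439/408712)*(-1/213596) = -136252319439/87299248352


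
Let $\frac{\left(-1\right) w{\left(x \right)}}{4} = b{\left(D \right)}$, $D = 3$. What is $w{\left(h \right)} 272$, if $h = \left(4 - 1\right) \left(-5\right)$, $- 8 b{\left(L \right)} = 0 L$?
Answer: $0$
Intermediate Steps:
$b{\left(L \right)} = 0$ ($b{\left(L \right)} = - \frac{0 L}{8} = \left(- \frac{1}{8}\right) 0 = 0$)
$h = -15$ ($h = 3 \left(-5\right) = -15$)
$w{\left(x \right)} = 0$ ($w{\left(x \right)} = \left(-4\right) 0 = 0$)
$w{\left(h \right)} 272 = 0 \cdot 272 = 0$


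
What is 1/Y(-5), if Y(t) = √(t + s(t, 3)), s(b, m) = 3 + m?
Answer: 1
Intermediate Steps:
Y(t) = √(6 + t) (Y(t) = √(t + (3 + 3)) = √(t + 6) = √(6 + t))
1/Y(-5) = 1/(√(6 - 5)) = 1/(√1) = 1/1 = 1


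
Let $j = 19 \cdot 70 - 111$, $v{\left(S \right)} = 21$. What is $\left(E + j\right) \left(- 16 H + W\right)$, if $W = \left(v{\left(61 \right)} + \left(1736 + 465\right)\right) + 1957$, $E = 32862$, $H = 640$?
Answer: $-206564941$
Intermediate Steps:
$j = 1219$ ($j = 1330 - 111 = 1219$)
$W = 4179$ ($W = \left(21 + \left(1736 + 465\right)\right) + 1957 = \left(21 + 2201\right) + 1957 = 2222 + 1957 = 4179$)
$\left(E + j\right) \left(- 16 H + W\right) = \left(32862 + 1219\right) \left(\left(-16\right) 640 + 4179\right) = 34081 \left(-10240 + 4179\right) = 34081 \left(-6061\right) = -206564941$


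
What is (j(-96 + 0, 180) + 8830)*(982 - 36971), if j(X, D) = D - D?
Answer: -317782870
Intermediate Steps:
j(X, D) = 0
(j(-96 + 0, 180) + 8830)*(982 - 36971) = (0 + 8830)*(982 - 36971) = 8830*(-35989) = -317782870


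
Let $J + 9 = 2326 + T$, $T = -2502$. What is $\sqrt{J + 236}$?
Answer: $\sqrt{51} \approx 7.1414$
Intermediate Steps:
$J = -185$ ($J = -9 + \left(2326 - 2502\right) = -9 - 176 = -185$)
$\sqrt{J + 236} = \sqrt{-185 + 236} = \sqrt{51}$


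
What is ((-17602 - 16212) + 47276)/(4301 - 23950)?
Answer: -13462/19649 ≈ -0.68512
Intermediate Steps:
((-17602 - 16212) + 47276)/(4301 - 23950) = (-33814 + 47276)/(-19649) = 13462*(-1/19649) = -13462/19649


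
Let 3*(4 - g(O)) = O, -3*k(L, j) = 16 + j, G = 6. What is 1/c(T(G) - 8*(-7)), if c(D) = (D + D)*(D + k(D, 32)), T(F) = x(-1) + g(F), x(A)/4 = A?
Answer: 1/4104 ≈ 0.00024366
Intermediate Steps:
x(A) = 4*A
k(L, j) = -16/3 - j/3 (k(L, j) = -(16 + j)/3 = -16/3 - j/3)
g(O) = 4 - O/3
T(F) = -F/3 (T(F) = 4*(-1) + (4 - F/3) = -4 + (4 - F/3) = -F/3)
c(D) = 2*D*(-16 + D) (c(D) = (D + D)*(D + (-16/3 - ⅓*32)) = (2*D)*(D + (-16/3 - 32/3)) = (2*D)*(D - 16) = (2*D)*(-16 + D) = 2*D*(-16 + D))
1/c(T(G) - 8*(-7)) = 1/(2*(-⅓*6 - 8*(-7))*(-16 + (-⅓*6 - 8*(-7)))) = 1/(2*(-2 + 56)*(-16 + (-2 + 56))) = 1/(2*54*(-16 + 54)) = 1/(2*54*38) = 1/4104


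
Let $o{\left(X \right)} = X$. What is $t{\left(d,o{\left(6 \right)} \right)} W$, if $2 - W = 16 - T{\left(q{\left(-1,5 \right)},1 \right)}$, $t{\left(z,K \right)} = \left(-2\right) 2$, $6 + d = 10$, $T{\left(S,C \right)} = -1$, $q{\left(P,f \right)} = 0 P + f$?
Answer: $60$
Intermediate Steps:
$q{\left(P,f \right)} = f$ ($q{\left(P,f \right)} = 0 + f = f$)
$d = 4$ ($d = -6 + 10 = 4$)
$t{\left(z,K \right)} = -4$
$W = -15$ ($W = 2 - \left(16 - -1\right) = 2 - \left(16 + 1\right) = 2 - 17 = -15$)
$t{\left(d,o{\left(6 \right)} \right)} W = \left(-4\right) \left(-15\right) = 60$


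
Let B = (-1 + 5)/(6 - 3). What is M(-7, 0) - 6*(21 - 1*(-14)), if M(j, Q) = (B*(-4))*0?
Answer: -210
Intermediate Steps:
B = 4/3 ≈ 1.3333
M(j, Q) = 0 (M(j, Q) = ((4/3)*(-4))*0 = -16/3*0 = 0)
M(-7, 0) - 6*(21 - 1*(-14)) = 0 - 6*(21 - 1*(-14)) = 0 - 6*(21 + 14) = 0 - 6*35 = 0 - 210 = -210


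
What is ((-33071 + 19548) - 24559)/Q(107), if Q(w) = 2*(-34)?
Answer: 19041/34 ≈ 560.03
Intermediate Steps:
Q(w) = -68
((-33071 + 19548) - 24559)/Q(107) = ((-33071 + 19548) - 24559)/(-68) = (-13523 - 24559)*(-1/68) = -38082*(-1/68) = 19041/34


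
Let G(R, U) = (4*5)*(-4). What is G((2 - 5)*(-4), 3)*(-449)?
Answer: 35920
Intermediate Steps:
G(R, U) = -80 (G(R, U) = 20*(-4) = -80)
G((2 - 5)*(-4), 3)*(-449) = -80*(-449) = 35920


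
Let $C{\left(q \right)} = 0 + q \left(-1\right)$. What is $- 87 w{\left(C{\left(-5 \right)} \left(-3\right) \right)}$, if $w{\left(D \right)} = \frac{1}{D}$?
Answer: $\frac{29}{5} \approx 5.8$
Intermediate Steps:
$C{\left(q \right)} = - q$ ($C{\left(q \right)} = 0 - q = - q$)
$- 87 w{\left(C{\left(-5 \right)} \left(-3\right) \right)} = - \frac{87}{\left(-1\right) \left(-5\right) \left(-3\right)} = - \frac{87}{5 \left(-3\right)} = - \frac{87}{-15} = \left(-87\right) \left(- \frac{1}{15}\right) = \frac{29}{5}$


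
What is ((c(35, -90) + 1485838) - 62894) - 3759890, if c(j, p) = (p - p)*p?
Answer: -2336946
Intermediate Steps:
c(j, p) = 0 (c(j, p) = 0*p = 0)
((c(35, -90) + 1485838) - 62894) - 3759890 = ((0 + 1485838) - 62894) - 3759890 = (1485838 - 62894) - 3759890 = 1422944 - 3759890 = -2336946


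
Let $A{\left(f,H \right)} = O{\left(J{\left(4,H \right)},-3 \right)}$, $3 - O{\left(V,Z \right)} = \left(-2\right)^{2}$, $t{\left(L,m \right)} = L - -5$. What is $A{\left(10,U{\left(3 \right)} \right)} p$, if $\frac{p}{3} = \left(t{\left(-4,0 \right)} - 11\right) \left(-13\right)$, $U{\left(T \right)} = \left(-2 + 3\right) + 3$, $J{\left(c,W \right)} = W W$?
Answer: $-390$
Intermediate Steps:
$J{\left(c,W \right)} = W^{2}$
$t{\left(L,m \right)} = 5 + L$ ($t{\left(L,m \right)} = L + 5 = 5 + L$)
$U{\left(T \right)} = 4$ ($U{\left(T \right)} = 1 + 3 = 4$)
$O{\left(V,Z \right)} = -1$ ($O{\left(V,Z \right)} = 3 - \left(-2\right)^{2} = 3 - 4 = -1$)
$A{\left(f,H \right)} = -1$
$p = 390$ ($p = 3 \left(\left(5 - 4\right) - 11\right) \left(-13\right) = 3 \left(1 - 11\right) \left(-13\right) = 3 \left(\left(-10\right) \left(-13\right)\right) = 3 \cdot 130 = 390$)
$A{\left(10,U{\left(3 \right)} \right)} p = \left(-1\right) 390 = -390$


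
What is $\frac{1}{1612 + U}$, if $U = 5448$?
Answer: $\frac{1}{7060} \approx 0.00014164$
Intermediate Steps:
$\frac{1}{1612 + U} = \frac{1}{1612 + 5448} = \frac{1}{7060}$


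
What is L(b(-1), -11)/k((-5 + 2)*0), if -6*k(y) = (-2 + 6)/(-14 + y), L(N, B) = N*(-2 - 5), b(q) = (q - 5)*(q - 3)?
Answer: -3528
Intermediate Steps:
b(q) = (-5 + q)*(-3 + q)
L(N, B) = -7*N (L(N, B) = N*(-7) = -7*N)
k(y) = -2/(3*(-14 + y)) (k(y) = -(-2 + 6)/(6*(-14 + y)) = -2/(3*(-14 + y)))
L(b(-1), -11)/k((-5 + 2)*0) = (-7*(15 + (-1)² - 8*(-1)))/((-2/(-42 + 3*((-5 + 2)*0)))) = (-7*(15 + 1 + 8))/((-2/(-42 + 3*(-3*0)))) = (-7*24)/((-2/(-42 + 3*0))) = -168/((-2/(-42 + 0))) = -168/((-2/(-42))) = -168/((-2*(-1/42))) = -168/1/21 = -168*21 = -3528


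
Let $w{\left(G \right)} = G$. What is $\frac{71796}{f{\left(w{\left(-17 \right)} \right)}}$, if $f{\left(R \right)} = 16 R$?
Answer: $- \frac{17949}{68} \approx -263.96$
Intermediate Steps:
$\frac{71796}{f{\left(w{\left(-17 \right)} \right)}} = \frac{71796}{16 \left(-17\right)} = \frac{71796}{-272} = 71796 \left(- \frac{1}{272}\right) = - \frac{17949}{68}$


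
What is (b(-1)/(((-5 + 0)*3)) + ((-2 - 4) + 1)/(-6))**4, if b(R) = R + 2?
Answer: 279841/810000 ≈ 0.34548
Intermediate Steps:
b(R) = 2 + R
(b(-1)/(((-5 + 0)*3)) + ((-2 - 4) + 1)/(-6))**4 = ((2 - 1)/(((-5 + 0)*3)) + ((-2 - 4) + 1)/(-6))**4 = (1/(-5*3) + (-6 + 1)*(-1/6))**4 = (1/(-15) - 5*(-1/6))**4 = (1*(-1/15) + 5/6)**4 = (-1/15 + 5/6)**4 = (23/30)**4 = 279841/810000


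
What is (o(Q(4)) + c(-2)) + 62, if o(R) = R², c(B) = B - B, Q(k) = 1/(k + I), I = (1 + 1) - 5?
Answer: 63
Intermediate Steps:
I = -3 (I = 2 - 5 = -3)
Q(k) = 1/(-3 + k) (Q(k) = 1/(k - 3) = 1/(-3 + k))
c(B) = 0
(o(Q(4)) + c(-2)) + 62 = ((1/(-3 + 4))² + 0) + 62 = ((1/1)² + 0) + 62 = (1² + 0) + 62 = (1 + 0) + 62 = 1 + 62 = 63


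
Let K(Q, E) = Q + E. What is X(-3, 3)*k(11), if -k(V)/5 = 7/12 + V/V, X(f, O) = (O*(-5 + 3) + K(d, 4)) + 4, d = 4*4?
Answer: -285/2 ≈ -142.50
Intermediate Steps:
d = 16
K(Q, E) = E + Q
X(f, O) = 24 - 2*O (X(f, O) = (O*(-5 + 3) + (4 + 16)) + 4 = (O*(-2) + 20) + 4 = (-2*O + 20) + 4 = (20 - 2*O) + 4 = 24 - 2*O)
k(V) = -95/12 (k(V) = -5*(7/12 + V/V) = -5*(7*(1/12) + 1) = -5*(7/12 + 1) = -5*19/12 = -95/12)
X(-3, 3)*k(11) = (24 - 2*3)*(-95/12) = (24 - 6)*(-95/12) = 18*(-95/12) = -285/2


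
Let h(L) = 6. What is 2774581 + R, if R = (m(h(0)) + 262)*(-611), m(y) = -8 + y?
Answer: 2615721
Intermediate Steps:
R = -158860 (R = ((-8 + 6) + 262)*(-611) = (-2 + 262)*(-611) = 260*(-611) = -158860)
2774581 + R = 2774581 - 158860 = 2615721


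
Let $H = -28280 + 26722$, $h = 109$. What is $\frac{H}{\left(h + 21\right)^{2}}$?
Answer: $- \frac{779}{8450} \approx -0.092189$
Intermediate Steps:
$H = -1558$
$\frac{H}{\left(h + 21\right)^{2}} = - \frac{1558}{\left(109 + 21\right)^{2}} = - \frac{1558}{130^{2}} = - \frac{1558}{16900} = \left(-1558\right) \frac{1}{16900} = - \frac{779}{8450}$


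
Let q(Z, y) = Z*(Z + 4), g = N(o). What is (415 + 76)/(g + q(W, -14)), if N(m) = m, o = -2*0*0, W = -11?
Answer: 491/77 ≈ 6.3766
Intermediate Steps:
o = 0 (o = 0*0 = 0)
g = 0
q(Z, y) = Z*(4 + Z)
(415 + 76)/(g + q(W, -14)) = (415 + 76)/(0 - 11*(4 - 11)) = 491/(0 - 11*(-7)) = 491/(0 + 77) = 491/77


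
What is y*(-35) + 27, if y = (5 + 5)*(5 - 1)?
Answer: -1373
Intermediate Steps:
y = 40 (y = 10*4 = 40)
y*(-35) + 27 = 40*(-35) + 27 = -1400 + 27 = -1373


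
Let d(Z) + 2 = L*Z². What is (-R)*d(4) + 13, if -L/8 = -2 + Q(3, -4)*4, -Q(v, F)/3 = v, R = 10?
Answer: -48607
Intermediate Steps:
Q(v, F) = -3*v
L = 304 (L = -8*(-2 - 3*3*4) = -8*(-2 - 9*4) = -8*(-2 - 36) = -8*(-38) = 304)
d(Z) = -2 + 304*Z²
(-R)*d(4) + 13 = (-1*10)*(-2 + 304*4²) + 13 = -10*(-2 + 304*16) + 13 = -10*(-2 + 4864) + 13 = -10*4862 + 13 = -48620 + 13 = -48607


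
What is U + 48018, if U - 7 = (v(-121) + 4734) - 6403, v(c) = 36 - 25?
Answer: 46367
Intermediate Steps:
v(c) = 11
U = -1651 (U = 7 + ((11 + 4734) - 6403) = 7 + (4745 - 6403) = 7 - 1658 = -1651)
U + 48018 = -1651 + 48018 = 46367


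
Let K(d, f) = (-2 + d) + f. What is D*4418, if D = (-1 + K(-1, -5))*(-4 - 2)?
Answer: 238572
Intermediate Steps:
K(d, f) = -2 + d + f
D = 54 (D = (-1 + (-2 - 1 - 5))*(-4 - 2) = (-1 - 8)*(-6) = -9*(-6) = 54)
D*4418 = 54*4418 = 238572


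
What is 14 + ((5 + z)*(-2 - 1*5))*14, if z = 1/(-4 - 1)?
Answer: -2282/5 ≈ -456.40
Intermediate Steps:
z = -1/5 (z = 1/(-5) = -1/5 ≈ -0.20000)
14 + ((5 + z)*(-2 - 1*5))*14 = 14 + ((5 - 1/5)*(-2 - 1*5))*14 = 14 + (24*(-2 - 5)/5)*14 = 14 + ((24/5)*(-7))*14 = 14 - 168/5*14 = 14 - 2352/5 = -2282/5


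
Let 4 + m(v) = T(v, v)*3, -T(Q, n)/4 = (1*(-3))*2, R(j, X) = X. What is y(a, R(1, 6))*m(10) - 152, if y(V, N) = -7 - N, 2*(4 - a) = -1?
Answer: -1036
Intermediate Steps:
T(Q, n) = 24 (T(Q, n) = -4*1*(-3)*2 = -(-12)*2 = -4*(-6) = 24)
a = 9/2 (a = 4 - 1/2*(-1) = 4 + 1/2 = 9/2 ≈ 4.5000)
m(v) = 68 (m(v) = -4 + 24*3 = -4 + 72 = 68)
y(a, R(1, 6))*m(10) - 152 = (-7 - 1*6)*68 - 152 = (-7 - 6)*68 - 152 = -13*68 - 152 = -884 - 152 = -1036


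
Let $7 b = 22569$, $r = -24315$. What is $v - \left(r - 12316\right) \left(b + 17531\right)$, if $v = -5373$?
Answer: $760276265$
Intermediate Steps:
$b = \frac{22569}{7}$ ($b = \frac{1}{7} \cdot 22569 = \frac{22569}{7} \approx 3224.1$)
$v - \left(r - 12316\right) \left(b + 17531\right) = -5373 - \left(-24315 - 12316\right) \left(\frac{22569}{7} + 17531\right) = -5373 - \left(-36631\right) \frac{145286}{7} = -5373 - -760281638 = -5373 + 760281638 = 760276265$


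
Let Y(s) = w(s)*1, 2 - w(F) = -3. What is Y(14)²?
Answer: 25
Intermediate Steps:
w(F) = 5 (w(F) = 2 - 1*(-3) = 2 + 3 = 5)
Y(s) = 5 (Y(s) = 5*1 = 5)
Y(14)² = 5² = 25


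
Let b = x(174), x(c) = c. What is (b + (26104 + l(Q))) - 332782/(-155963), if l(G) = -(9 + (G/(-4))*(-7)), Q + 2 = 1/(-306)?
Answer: 5015794827929/190898712 ≈ 26275.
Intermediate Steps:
b = 174
Q = -613/306 (Q = -2 + 1/(-306) = -2 - 1/306 = -613/306 ≈ -2.0033)
l(G) = -9 - 7*G/4 (l(G) = -(9 + (G*(-¼))*(-7)) = -(9 - G/4*(-7)) = -(9 + 7*G/4) = -9 - 7*G/4)
(b + (26104 + l(Q))) - 332782/(-155963) = (174 + (26104 + (-9 - 7/4*(-613/306)))) - 332782/(-155963) = (174 + (26104 + (-9 + 4291/1224))) - 332782*(-1/155963) = (174 + (26104 - 6725/1224)) + 332782/155963 = (174 + 31944571/1224) + 332782/155963 = 32157547/1224 + 332782/155963 = 5015794827929/190898712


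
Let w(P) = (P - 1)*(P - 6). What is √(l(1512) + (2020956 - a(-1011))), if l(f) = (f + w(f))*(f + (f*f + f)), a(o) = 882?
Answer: √5212616111178 ≈ 2.2831e+6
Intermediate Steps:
w(P) = (-1 + P)*(-6 + P)
l(f) = (f² + 2*f)*(6 + f² - 6*f) (l(f) = (f + (6 + f² - 7*f))*(f + (f*f + f)) = (6 + f² - 6*f)*(f + (f² + f)) = (6 + f² - 6*f)*(f + (f + f²)) = (6 + f² - 6*f)*(f² + 2*f) = (f² + 2*f)*(6 + f² - 6*f))
√(l(1512) + (2020956 - a(-1011))) = √(1512*(12 + 1512³ - 6*1512 - 4*1512²) + (2020956 - 1*882)) = √(1512*(12 + 3456649728 - 9072 - 4*2286144) + (2020956 - 882)) = √(1512*(12 + 3456649728 - 9072 - 9144576) + 2020074) = √(1512*3447496092 + 2020074) = √(5212614091104 + 2020074) = √5212616111178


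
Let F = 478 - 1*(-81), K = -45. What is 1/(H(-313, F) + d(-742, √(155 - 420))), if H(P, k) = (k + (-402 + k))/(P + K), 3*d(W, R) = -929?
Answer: -3/935 ≈ -0.0032086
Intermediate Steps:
d(W, R) = -929/3 (d(W, R) = (⅓)*(-929) = -929/3)
F = 559 (F = 478 + 81 = 559)
H(P, k) = (-402 + 2*k)/(-45 + P) (H(P, k) = (k + (-402 + k))/(P - 45) = (-402 + 2*k)/(-45 + P))
1/(H(-313, F) + d(-742, √(155 - 420))) = 1/(2*(-201 + 559)/(-45 - 313) - 929/3) = 1/(2*358/(-358) - 929/3) = 1/(2*(-1/358)*358 - 929/3) = 1/(-2 - 929/3) = 1/(-935/3) = -3/935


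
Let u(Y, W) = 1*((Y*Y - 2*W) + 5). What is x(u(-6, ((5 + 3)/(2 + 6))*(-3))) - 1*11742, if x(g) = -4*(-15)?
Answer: -11682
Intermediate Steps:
u(Y, W) = 5 + Y² - 2*W (u(Y, W) = 1*((Y² - 2*W) + 5) = 1*(5 + Y² - 2*W) = 5 + Y² - 2*W)
x(g) = 60
x(u(-6, ((5 + 3)/(2 + 6))*(-3))) - 1*11742 = 60 - 1*11742 = 60 - 11742 = -11682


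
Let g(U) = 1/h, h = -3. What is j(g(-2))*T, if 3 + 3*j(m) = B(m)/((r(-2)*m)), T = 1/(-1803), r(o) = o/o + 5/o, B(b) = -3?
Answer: 1/601 ≈ 0.0016639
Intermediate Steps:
g(U) = -⅓ (g(U) = 1/(-3) = -⅓)
r(o) = 1 + 5/o
T = -1/1803 ≈ -0.00055463
j(m) = -1 + 2/(3*m) (j(m) = -1 + (-3*(-2/(m*(5 - 2))))/3 = -1 + (-3*(-2/(3*m)))/3 = -1 + (-(-2)/m)/3 = -1 + (2/m)/3 = -1 + 2/(3*m))
j(g(-2))*T = ((⅔ - 1*(-⅓))/(-⅓))*(-1/1803) = -3*(⅔ + ⅓)*(-1/1803) = -3*1*(-1/1803) = -3*(-1/1803) = 1/601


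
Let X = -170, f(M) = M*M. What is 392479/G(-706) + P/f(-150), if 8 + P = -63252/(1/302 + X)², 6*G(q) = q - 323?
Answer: -1293067908289002088/565026669939375 ≈ -2288.5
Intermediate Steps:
f(M) = M²
G(q) = -323/6 + q/6 (G(q) = (q - 323)/6 = (-323 + q)/6 = -323/6 + q/6)
P = -2983819864/292854769 (P = -8 - 63252/(1/302 - 170)² = -8 - 63252/((-51339/302)²) = -8 - 63252/2635692921/91204 = -8 - 63252*91204/2635692921 = -8 - 640981712/292854769 = -2983819864/292854769 ≈ -10.189)
392479/G(-706) + P/f(-150) = 392479/(-323/6 + (⅙)*(-706)) - 2983819864/(292854769*((-150)²)) = 392479/(-323/6 - 353/3) - 2983819864/292854769/22500 = 392479/(-343/2) - 2983819864/292854769*1/22500 = 392479*(-2/343) - 745954966/1647308075625 = -784958/343 - 745954966/1647308075625 = -1293067908289002088/565026669939375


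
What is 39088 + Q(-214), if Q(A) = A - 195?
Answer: 38679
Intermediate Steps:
Q(A) = -195 + A
39088 + Q(-214) = 39088 + (-195 - 214) = 39088 - 409 = 38679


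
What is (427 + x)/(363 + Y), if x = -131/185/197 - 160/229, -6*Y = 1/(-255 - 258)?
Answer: 10951032246408/9325004845075 ≈ 1.1744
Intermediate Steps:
Y = 1/3078 (Y = -1/(6*(-255 - 258)) = -⅙/(-513) = -⅙*(-1/513) = 1/3078 ≈ 0.00032489)
x = -5861199/8345905 (x = -131*1/185*(1/197) - 160*1/229 = -131/185*1/197 - 160/229 = -131/36445 - 160/229 = -5861199/8345905 ≈ -0.70228)
(427 + x)/(363 + Y) = (427 - 5861199/8345905)/(363 + 1/3078) = 3557840236/(8345905*(1117315/3078)) = (3557840236/8345905)*(3078/1117315) = 10951032246408/9325004845075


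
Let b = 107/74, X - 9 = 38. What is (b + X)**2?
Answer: 12852225/5476 ≈ 2347.0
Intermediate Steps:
X = 47 (X = 9 + 38 = 47)
b = 107/74 (b = 107*(1/74) = 107/74 ≈ 1.4459)
(b + X)**2 = (107/74 + 47)**2 = (3585/74)**2 = 12852225/5476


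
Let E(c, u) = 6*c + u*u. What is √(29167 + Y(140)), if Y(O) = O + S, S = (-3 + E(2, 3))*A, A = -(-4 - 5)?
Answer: √29469 ≈ 171.67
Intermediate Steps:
A = 9 (A = -1*(-9) = 9)
E(c, u) = u² + 6*c (E(c, u) = 6*c + u² = u² + 6*c)
S = 162 (S = (-3 + (3² + 6*2))*9 = (-3 + (9 + 12))*9 = (-3 + 21)*9 = 18*9 = 162)
Y(O) = 162 + O (Y(O) = O + 162 = 162 + O)
√(29167 + Y(140)) = √(29167 + (162 + 140)) = √(29167 + 302) = √29469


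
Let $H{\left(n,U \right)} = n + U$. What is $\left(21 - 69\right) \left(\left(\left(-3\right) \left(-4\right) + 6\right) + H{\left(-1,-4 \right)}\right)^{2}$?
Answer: $-8112$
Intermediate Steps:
$H{\left(n,U \right)} = U + n$
$\left(21 - 69\right) \left(\left(\left(-3\right) \left(-4\right) + 6\right) + H{\left(-1,-4 \right)}\right)^{2} = \left(21 - 69\right) \left(\left(\left(-3\right) \left(-4\right) + 6\right) - 5\right)^{2} = - 48 \left(\left(12 + 6\right) - 5\right)^{2} = - 48 \left(18 - 5\right)^{2} = - 48 \cdot 13^{2} = \left(-48\right) 169 = -8112$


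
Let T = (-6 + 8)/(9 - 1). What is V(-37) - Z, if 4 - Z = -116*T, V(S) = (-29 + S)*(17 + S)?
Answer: 1287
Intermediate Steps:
T = ¼ (T = 2/8 = 2*(⅛) = ¼ ≈ 0.25000)
Z = 33 (Z = 4 - (-116)/4 = 4 - 1*(-29) = 4 + 29 = 33)
V(-37) - Z = (-493 + (-37)² - 12*(-37)) - 1*33 = (-493 + 1369 + 444) - 33 = 1320 - 33 = 1287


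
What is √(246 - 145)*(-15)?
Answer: -15*√101 ≈ -150.75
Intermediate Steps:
√(246 - 145)*(-15) = √101*(-15) = -15*√101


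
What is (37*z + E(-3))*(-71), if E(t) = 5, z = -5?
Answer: 12780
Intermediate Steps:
(37*z + E(-3))*(-71) = (37*(-5) + 5)*(-71) = (-185 + 5)*(-71) = -180*(-71) = 12780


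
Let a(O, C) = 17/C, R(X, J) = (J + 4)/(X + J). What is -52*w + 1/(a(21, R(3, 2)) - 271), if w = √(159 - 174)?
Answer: -6/1541 - 52*I*√15 ≈ -0.0038936 - 201.4*I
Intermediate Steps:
R(X, J) = (4 + J)/(J + X)
w = I*√15 (w = √(-15) = I*√15 ≈ 3.873*I)
-52*w + 1/(a(21, R(3, 2)) - 271) = -52*I*√15 + 1/(17/(((4 + 2)/(2 + 3))) - 271) = -52*I*√15 + 1/(17/((6/5)) - 271) = -52*I*√15 + 1/(17/(((⅕)*6)) - 271) = -52*I*√15 + 1/(17/(6/5) - 271) = -52*I*√15 + 1/(17*(⅚) - 271) = -52*I*√15 + 1/(85/6 - 271) = -52*I*√15 + 1/(-1541/6) = -52*I*√15 - 6/1541 = -6/1541 - 52*I*√15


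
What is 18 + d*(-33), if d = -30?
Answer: 1008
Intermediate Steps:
18 + d*(-33) = 18 - 30*(-33) = 18 + 990 = 1008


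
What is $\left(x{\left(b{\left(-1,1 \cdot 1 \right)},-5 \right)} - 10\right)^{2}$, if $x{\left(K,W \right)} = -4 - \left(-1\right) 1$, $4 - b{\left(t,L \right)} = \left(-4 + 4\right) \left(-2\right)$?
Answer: $169$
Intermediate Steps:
$b{\left(t,L \right)} = 4$ ($b{\left(t,L \right)} = 4 - \left(-4 + 4\right) \left(-2\right) = 4 - 0 \left(-2\right) = 4 - 0 = 4 + 0 = 4$)
$x{\left(K,W \right)} = -3$ ($x{\left(K,W \right)} = -4 - -1 = -4 + 1 = -3$)
$\left(x{\left(b{\left(-1,1 \cdot 1 \right)},-5 \right)} - 10\right)^{2} = \left(-3 - 10\right)^{2} = \left(-13\right)^{2} = 169$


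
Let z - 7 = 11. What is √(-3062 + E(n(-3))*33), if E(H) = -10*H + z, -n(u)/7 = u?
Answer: I*√9398 ≈ 96.943*I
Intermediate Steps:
z = 18 (z = 7 + 11 = 18)
n(u) = -7*u
E(H) = 18 - 10*H (E(H) = -10*H + 18 = 18 - 10*H)
√(-3062 + E(n(-3))*33) = √(-3062 + (18 - (-70)*(-3))*33) = √(-3062 + (18 - 10*21)*33) = √(-3062 + (18 - 210)*33) = √(-3062 - 192*33) = √(-3062 - 6336) = √(-9398) = I*√9398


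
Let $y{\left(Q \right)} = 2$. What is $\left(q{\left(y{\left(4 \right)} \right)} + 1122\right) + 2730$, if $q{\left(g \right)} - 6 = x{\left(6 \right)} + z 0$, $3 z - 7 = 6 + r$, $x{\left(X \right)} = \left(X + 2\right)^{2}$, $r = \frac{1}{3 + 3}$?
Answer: $3922$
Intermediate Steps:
$r = \frac{1}{6} \approx 0.16667$
$x{\left(X \right)} = \left(2 + X\right)^{2}$
$z = \frac{79}{18}$ ($z = \frac{7}{3} + \frac{6 + \frac{1}{6}}{3} = \frac{7}{3} + \frac{1}{3} \cdot \frac{37}{6} = \frac{7}{3} + \frac{37}{18} = \frac{79}{18} \approx 4.3889$)
$q{\left(g \right)} = 70$ ($q{\left(g \right)} = 6 + \left(\left(2 + 6\right)^{2} + \frac{79}{18} \cdot 0\right) = 6 + \left(8^{2} + 0\right) = 6 + \left(64 + 0\right) = 6 + 64 = 70$)
$\left(q{\left(y{\left(4 \right)} \right)} + 1122\right) + 2730 = \left(70 + 1122\right) + 2730 = 1192 + 2730 = 3922$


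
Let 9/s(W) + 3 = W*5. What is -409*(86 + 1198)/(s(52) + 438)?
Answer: -44988364/37525 ≈ -1198.9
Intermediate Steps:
s(W) = 9/(-3 + 5*W) (s(W) = 9/(-3 + W*5) = 9/(-3 + 5*W))
-409*(86 + 1198)/(s(52) + 438) = -409*(86 + 1198)/(9/(-3 + 5*52) + 438) = -525156/(9/(-3 + 260) + 438) = -525156/(9/257 + 438) = -525156/112575/257 = -525156*257/112575 = -409*109996/37525 = -44988364/37525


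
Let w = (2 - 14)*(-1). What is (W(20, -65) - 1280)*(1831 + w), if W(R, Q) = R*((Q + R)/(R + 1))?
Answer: -17066180/7 ≈ -2.4380e+6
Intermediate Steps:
W(R, Q) = R*(Q + R)/(1 + R) (W(R, Q) = R*((Q + R)/(1 + R)) = R*(Q + R)/(1 + R))
w = 12 (w = -12*(-1) = 12)
(W(20, -65) - 1280)*(1831 + w) = (20*(-65 + 20)/(1 + 20) - 1280)*(1831 + 12) = (20*(-45)/21 - 1280)*1843 = (20*(1/21)*(-45) - 1280)*1843 = (-300/7 - 1280)*1843 = -9260/7*1843 = -17066180/7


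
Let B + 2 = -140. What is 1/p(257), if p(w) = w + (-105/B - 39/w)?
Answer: 36494/9400405 ≈ 0.0038822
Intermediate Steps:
B = -142 (B = -2 - 140 = -142)
p(w) = 105/142 + w - 39/w (p(w) = w + (-105/(-142) - 39/w) = w + (-105*(-1/142) - 39/w) = w + (105/142 - 39/w) = 105/142 + w - 39/w)
1/p(257) = 1/(105/142 + 257 - 39/257) = 1/(9400405/36494) = 36494/9400405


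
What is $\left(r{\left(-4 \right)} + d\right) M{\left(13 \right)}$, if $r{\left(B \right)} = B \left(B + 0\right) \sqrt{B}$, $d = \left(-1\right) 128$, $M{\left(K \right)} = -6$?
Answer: $768 - 192 i \approx 768.0 - 192.0 i$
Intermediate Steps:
$d = -128$
$r{\left(B \right)} = B^{\frac{5}{2}}$ ($r{\left(B \right)} = B B \sqrt{B} = B^{2} \sqrt{B} = B^{\frac{5}{2}}$)
$\left(r{\left(-4 \right)} + d\right) M{\left(13 \right)} = \left(\left(-4\right)^{\frac{5}{2}} - 128\right) \left(-6\right) = \left(32 i - 128\right) \left(-6\right) = \left(-128 + 32 i\right) \left(-6\right) = 768 - 192 i$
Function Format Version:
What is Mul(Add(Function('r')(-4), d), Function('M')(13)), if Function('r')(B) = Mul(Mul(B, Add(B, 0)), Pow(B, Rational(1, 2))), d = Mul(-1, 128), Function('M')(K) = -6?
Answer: Add(768, Mul(-192, I)) ≈ Add(768.00, Mul(-192.00, I))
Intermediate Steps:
d = -128
Function('r')(B) = Pow(B, Rational(5, 2)) (Function('r')(B) = Mul(Mul(B, B), Pow(B, Rational(1, 2))) = Mul(Pow(B, 2), Pow(B, Rational(1, 2))) = Pow(B, Rational(5, 2)))
Mul(Add(Function('r')(-4), d), Function('M')(13)) = Mul(Add(Pow(-4, Rational(5, 2)), -128), -6) = Mul(Add(Mul(32, I), -128), -6) = Mul(Add(-128, Mul(32, I)), -6) = Add(768, Mul(-192, I))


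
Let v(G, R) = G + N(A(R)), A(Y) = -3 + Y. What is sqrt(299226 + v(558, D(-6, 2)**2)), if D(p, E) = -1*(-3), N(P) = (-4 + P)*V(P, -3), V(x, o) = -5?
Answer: sqrt(299774) ≈ 547.52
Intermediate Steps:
N(P) = 20 - 5*P (N(P) = (-4 + P)*(-5) = 20 - 5*P)
D(p, E) = 3
v(G, R) = 35 + G - 5*R (v(G, R) = G + (20 - 5*(-3 + R)) = G + (20 + (15 - 5*R)) = G + (35 - 5*R) = 35 + G - 5*R)
sqrt(299226 + v(558, D(-6, 2)**2)) = sqrt(299226 + (35 + 558 - 5*3**2)) = sqrt(299226 + (35 + 558 - 5*9)) = sqrt(299226 + (35 + 558 - 45)) = sqrt(299226 + 548) = sqrt(299774)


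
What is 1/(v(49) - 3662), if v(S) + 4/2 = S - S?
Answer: -1/3664 ≈ -0.00027293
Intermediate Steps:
v(S) = -2 (v(S) = -2 + (S - S) = -2 + 0 = -2)
1/(v(49) - 3662) = 1/(-2 - 3662) = 1/(-3664) = -1/3664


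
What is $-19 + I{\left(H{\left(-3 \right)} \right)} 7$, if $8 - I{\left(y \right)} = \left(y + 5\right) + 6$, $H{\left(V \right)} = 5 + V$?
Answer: $-54$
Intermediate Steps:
$I{\left(y \right)} = -3 - y$ ($I{\left(y \right)} = 8 - \left(\left(y + 5\right) + 6\right) = 8 - \left(\left(5 + y\right) + 6\right) = 8 - \left(11 + y\right) = -3 - y$)
$-19 + I{\left(H{\left(-3 \right)} \right)} 7 = -19 + \left(-3 - \left(5 - 3\right)\right) 7 = -19 + \left(-3 - 2\right) 7 = -19 - 35 = -54$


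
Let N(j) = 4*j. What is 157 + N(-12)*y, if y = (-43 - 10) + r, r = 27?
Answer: 1405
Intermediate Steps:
y = -26 (y = (-43 - 10) + 27 = -53 + 27 = -26)
157 + N(-12)*y = 157 + (4*(-12))*(-26) = 157 - 48*(-26) = 157 + 1248 = 1405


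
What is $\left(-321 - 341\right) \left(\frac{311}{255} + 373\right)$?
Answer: $- \frac{63172012}{255} \approx -2.4773 \cdot 10^{5}$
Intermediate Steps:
$\left(-321 - 341\right) \left(\frac{311}{255} + 373\right) = - 662 \left(311 \cdot \frac{1}{255} + 373\right) = - 662 \left(\frac{311}{255} + 373\right) = \left(-662\right) \frac{95426}{255} = - \frac{63172012}{255}$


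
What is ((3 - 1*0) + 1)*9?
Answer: 36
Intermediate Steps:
((3 - 1*0) + 1)*9 = ((3 + 0) + 1)*9 = (3 + 1)*9 = 4*9 = 36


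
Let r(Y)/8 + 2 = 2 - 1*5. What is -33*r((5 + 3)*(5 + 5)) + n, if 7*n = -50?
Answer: 9190/7 ≈ 1312.9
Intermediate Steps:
r(Y) = -40 (r(Y) = -16 + 8*(2 - 1*5) = -16 + 8*(2 - 5) = -16 + 8*(-3) = -16 - 24 = -40)
n = -50/7 (n = (⅐)*(-50) = -50/7 ≈ -7.1429)
-33*r((5 + 3)*(5 + 5)) + n = -33*(-40) - 50/7 = 1320 - 50/7 = 9190/7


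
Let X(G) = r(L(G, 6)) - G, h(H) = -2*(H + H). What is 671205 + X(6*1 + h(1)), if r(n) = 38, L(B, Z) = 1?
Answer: 671241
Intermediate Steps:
h(H) = -4*H
X(G) = 38 - G
671205 + X(6*1 + h(1)) = 671205 + (38 - (6*1 - 4*1)) = 671205 + (38 - (6 - 4)) = 671205 + (38 - 1*2) = 671205 + (38 - 2) = 671205 + 36 = 671241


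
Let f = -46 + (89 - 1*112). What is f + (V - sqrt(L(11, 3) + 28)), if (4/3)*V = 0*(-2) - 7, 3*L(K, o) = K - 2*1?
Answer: -297/4 - sqrt(31) ≈ -79.818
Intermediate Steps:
L(K, o) = -2/3 + K/3 (L(K, o) = (K - 2*1)/3 = (K - 2)/3 = (-2 + K)/3 = -2/3 + K/3)
V = -21/4 (V = 3*(0*(-2) - 7)/4 = 3*(0 - 7)/4 = (3/4)*(-7) = -21/4 ≈ -5.2500)
f = -69 (f = -46 + (89 - 112) = -46 - 23 = -69)
f + (V - sqrt(L(11, 3) + 28)) = -69 + (-21/4 - sqrt((-2/3 + (1/3)*11) + 28)) = -69 + (-21/4 - sqrt((-2/3 + 11/3) + 28)) = -69 + (-21/4 - sqrt(3 + 28)) = -69 + (-21/4 - sqrt(31)) = -297/4 - sqrt(31)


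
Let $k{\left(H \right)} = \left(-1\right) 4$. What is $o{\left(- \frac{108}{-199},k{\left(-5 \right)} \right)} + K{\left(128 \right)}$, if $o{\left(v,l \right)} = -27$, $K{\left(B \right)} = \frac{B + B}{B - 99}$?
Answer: $- \frac{527}{29} \approx -18.172$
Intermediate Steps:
$k{\left(H \right)} = -4$
$K{\left(B \right)} = \frac{2 B}{-99 + B}$
$o{\left(- \frac{108}{-199},k{\left(-5 \right)} \right)} + K{\left(128 \right)} = -27 + 2 \cdot 128 \frac{1}{-99 + 128} = -27 + 2 \cdot 128 \cdot \frac{1}{29} = -27 + \frac{256}{29} = - \frac{527}{29}$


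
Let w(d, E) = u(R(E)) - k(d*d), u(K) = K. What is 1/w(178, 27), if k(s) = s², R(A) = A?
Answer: -1/1003875829 ≈ -9.9614e-10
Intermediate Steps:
w(d, E) = E - d⁴ (w(d, E) = E - (d*d)² = E - (d²)² = E - d⁴)
1/w(178, 27) = 1/(27 - 1*178⁴) = 1/(27 - 1*1003875856) = 1/(27 - 1003875856) = 1/(-1003875829) = -1/1003875829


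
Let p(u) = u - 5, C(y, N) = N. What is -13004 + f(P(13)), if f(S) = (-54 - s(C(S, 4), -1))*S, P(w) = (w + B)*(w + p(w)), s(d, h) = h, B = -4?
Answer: -23021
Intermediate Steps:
p(u) = -5 + u
P(w) = (-5 + 2*w)*(-4 + w) (P(w) = (w - 4)*(w + (-5 + w)) = (-4 + w)*(-5 + 2*w) = (-5 + 2*w)*(-4 + w))
f(S) = -53*S (f(S) = (-54 - 1*(-1))*S = (-54 + 1)*S = -53*S)
-13004 + f(P(13)) = -13004 - 53*(20 - 13*13 + 2*13²) = -13004 - 53*(20 - 169 + 2*169) = -13004 - 53*(20 - 169 + 338) = -13004 - 53*189 = -13004 - 10017 = -23021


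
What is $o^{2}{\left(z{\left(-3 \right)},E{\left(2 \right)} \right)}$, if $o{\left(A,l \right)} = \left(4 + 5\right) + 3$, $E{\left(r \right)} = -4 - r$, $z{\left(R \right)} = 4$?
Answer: $144$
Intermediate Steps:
$o{\left(A,l \right)} = 12$ ($o{\left(A,l \right)} = 9 + 3 = 12$)
$o^{2}{\left(z{\left(-3 \right)},E{\left(2 \right)} \right)} = 12^{2} = 144$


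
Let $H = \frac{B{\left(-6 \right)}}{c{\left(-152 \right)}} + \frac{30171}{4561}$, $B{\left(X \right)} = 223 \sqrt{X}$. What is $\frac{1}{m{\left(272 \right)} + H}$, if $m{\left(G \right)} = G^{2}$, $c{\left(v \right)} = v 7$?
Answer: $\frac{871264546037348960}{64465399589237384633027} + \frac{2467951608556 i \sqrt{6}}{64465399589237384633027} \approx 1.3515 \cdot 10^{-5} + 9.3775 \cdot 10^{-11} i$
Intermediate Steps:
$c{\left(v \right)} = 7 v$
$H = \frac{30171}{4561} - \frac{223 i \sqrt{6}}{1064}$ ($H = \frac{223 \sqrt{-6}}{7 \left(-152\right)} + \frac{30171}{4561} = \frac{223 i \sqrt{6}}{-1064} + 30171 \cdot \frac{1}{4561} = 223 i \sqrt{6} \left(- \frac{1}{1064}\right) + \frac{30171}{4561} = - \frac{223 i \sqrt{6}}{1064} + \frac{30171}{4561} = \frac{30171}{4561} - \frac{223 i \sqrt{6}}{1064} \approx 6.615 - 0.51338 i$)
$\frac{1}{m{\left(272 \right)} + H} = \frac{1}{272^{2} + \left(\frac{30171}{4561} - \frac{223 i \sqrt{6}}{1064}\right)} = \frac{1}{73984 + \left(\frac{30171}{4561} - \frac{223 i \sqrt{6}}{1064}\right)} = \frac{1}{\frac{337471195}{4561} - \frac{223 i \sqrt{6}}{1064}}$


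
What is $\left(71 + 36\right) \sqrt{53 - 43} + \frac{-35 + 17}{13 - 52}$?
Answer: $\frac{6}{13} + 107 \sqrt{10} \approx 338.83$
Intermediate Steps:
$\left(71 + 36\right) \sqrt{53 - 43} + \frac{-35 + 17}{13 - 52} = 107 \sqrt{10} - \frac{18}{-39} = 107 \sqrt{10} - - \frac{6}{13} = 107 \sqrt{10} + \frac{6}{13} = \frac{6}{13} + 107 \sqrt{10}$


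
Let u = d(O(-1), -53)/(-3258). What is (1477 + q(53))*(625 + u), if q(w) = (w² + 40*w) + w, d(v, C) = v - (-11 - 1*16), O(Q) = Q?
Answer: 2191995136/543 ≈ 4.0368e+6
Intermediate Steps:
d(v, C) = 27 + v (d(v, C) = v - (-11 - 16) = v - 1*(-27) = v + 27 = 27 + v)
q(w) = w² + 41*w
u = -13/1629 (u = (27 - 1)/(-3258) = 26*(-1/3258) = -13/1629 ≈ -0.0079804)
(1477 + q(53))*(625 + u) = (1477 + 53*(41 + 53))*(625 - 13/1629) = (1477 + 53*94)*(1018112/1629) = (1477 + 4982)*(1018112/1629) = 6459*(1018112/1629) = 2191995136/543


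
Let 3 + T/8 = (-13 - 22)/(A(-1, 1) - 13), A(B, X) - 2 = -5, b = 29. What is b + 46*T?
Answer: -270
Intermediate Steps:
A(B, X) = -3 (A(B, X) = 2 - 5 = -3)
T = -13/2 (T = -24 + 8*((-13 - 22)/(-3 - 13)) = -24 + 8*(-35/(-16)) = -24 + 8*(-35*(-1/16)) = -24 + 8*(35/16) = -24 + 35/2 = -13/2 ≈ -6.5000)
b + 46*T = 29 + 46*(-13/2) = 29 - 299 = -270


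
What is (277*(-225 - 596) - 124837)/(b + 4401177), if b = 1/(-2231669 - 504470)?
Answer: -481907953653/6021116017801 ≈ -0.080036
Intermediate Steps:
b = -1/2736139 (b = 1/(-2736139) = -1/2736139 ≈ -3.6548e-7)
(277*(-225 - 596) - 124837)/(b + 4401177) = (277*(-225 - 596) - 124837)/(-1/2736139 + 4401177) = (277*(-821) - 124837)/(12042232035602/2736139) = (-227417 - 124837)*(2736139/12042232035602) = -352254*2736139/12042232035602 = -481907953653/6021116017801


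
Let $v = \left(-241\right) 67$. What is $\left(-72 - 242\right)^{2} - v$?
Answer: $114743$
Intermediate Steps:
$v = -16147$
$\left(-72 - 242\right)^{2} - v = \left(-72 - 242\right)^{2} - -16147 = \left(-314\right)^{2} + 16147 = 98596 + 16147 = 114743$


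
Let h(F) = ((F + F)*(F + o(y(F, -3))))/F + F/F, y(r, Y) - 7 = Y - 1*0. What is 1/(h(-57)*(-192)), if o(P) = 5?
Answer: 1/19776 ≈ 5.0566e-5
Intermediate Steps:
y(r, Y) = 7 + Y (y(r, Y) = 7 + (Y - 1*0) = 7 + (Y + 0) = 7 + Y)
h(F) = 11 + 2*F (h(F) = ((F + F)*(F + 5))/F + F/F = ((2*F)*(5 + F))/F + 1 = (2*F*(5 + F))/F + 1 = (10 + 2*F) + 1 = 11 + 2*F)
1/(h(-57)*(-192)) = 1/((11 + 2*(-57))*(-192)) = 1/((11 - 114)*(-192)) = 1/(-103*(-192)) = 1/19776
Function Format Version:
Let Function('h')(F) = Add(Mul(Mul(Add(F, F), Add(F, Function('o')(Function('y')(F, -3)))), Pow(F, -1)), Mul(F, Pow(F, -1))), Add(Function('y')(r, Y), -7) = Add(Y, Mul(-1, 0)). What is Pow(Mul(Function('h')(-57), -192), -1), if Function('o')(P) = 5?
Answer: Rational(1, 19776) ≈ 5.0566e-5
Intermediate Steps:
Function('y')(r, Y) = Add(7, Y) (Function('y')(r, Y) = Add(7, Add(Y, Mul(-1, 0))) = Add(7, Add(Y, 0)) = Add(7, Y))
Function('h')(F) = Add(11, Mul(2, F)) (Function('h')(F) = Add(Mul(Mul(Add(F, F), Add(F, 5)), Pow(F, -1)), Mul(F, Pow(F, -1))) = Add(Mul(Mul(Mul(2, F), Add(5, F)), Pow(F, -1)), 1) = Add(Mul(Mul(2, F, Add(5, F)), Pow(F, -1)), 1) = Add(Add(10, Mul(2, F)), 1) = Add(11, Mul(2, F)))
Pow(Mul(Function('h')(-57), -192), -1) = Pow(Mul(Add(11, Mul(2, -57)), -192), -1) = Pow(Mul(Add(11, -114), -192), -1) = Pow(Mul(-103, -192), -1) = Pow(19776, -1) = Rational(1, 19776)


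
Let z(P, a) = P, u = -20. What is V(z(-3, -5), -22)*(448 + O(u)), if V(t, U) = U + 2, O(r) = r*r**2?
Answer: 151040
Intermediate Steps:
O(r) = r**3
V(t, U) = 2 + U
V(z(-3, -5), -22)*(448 + O(u)) = (2 - 22)*(448 + (-20)**3) = -20*(448 - 8000) = -20*(-7552) = 151040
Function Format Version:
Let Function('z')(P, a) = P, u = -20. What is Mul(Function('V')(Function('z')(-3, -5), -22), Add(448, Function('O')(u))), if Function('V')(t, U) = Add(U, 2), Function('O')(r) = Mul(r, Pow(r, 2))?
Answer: 151040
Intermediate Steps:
Function('O')(r) = Pow(r, 3)
Function('V')(t, U) = Add(2, U)
Mul(Function('V')(Function('z')(-3, -5), -22), Add(448, Function('O')(u))) = Mul(Add(2, -22), Add(448, Pow(-20, 3))) = Mul(-20, Add(448, -8000)) = Mul(-20, -7552) = 151040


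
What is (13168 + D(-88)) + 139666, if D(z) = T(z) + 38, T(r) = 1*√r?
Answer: 152872 + 2*I*√22 ≈ 1.5287e+5 + 9.3808*I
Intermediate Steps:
T(r) = √r
D(z) = 38 + √z (D(z) = √z + 38 = 38 + √z)
(13168 + D(-88)) + 139666 = (13168 + (38 + √(-88))) + 139666 = (13168 + (38 + 2*I*√22)) + 139666 = (13206 + 2*I*√22) + 139666 = 152872 + 2*I*√22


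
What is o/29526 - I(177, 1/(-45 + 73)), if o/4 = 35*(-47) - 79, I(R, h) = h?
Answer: -15901/59052 ≈ -0.26927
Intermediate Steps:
o = -6896 (o = 4*(35*(-47) - 79) = 4*(-1645 - 79) = 4*(-1724) = -6896)
o/29526 - I(177, 1/(-45 + 73)) = -6896/29526 - 1/(-45 + 73) = -6896*1/29526 - 1/28 = -3448/14763 - 1*1/28 = -3448/14763 - 1/28 = -15901/59052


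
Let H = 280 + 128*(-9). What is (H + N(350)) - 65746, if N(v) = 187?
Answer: -66431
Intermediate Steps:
H = -872 (H = 280 - 1152 = -872)
(H + N(350)) - 65746 = (-872 + 187) - 65746 = -685 - 65746 = -66431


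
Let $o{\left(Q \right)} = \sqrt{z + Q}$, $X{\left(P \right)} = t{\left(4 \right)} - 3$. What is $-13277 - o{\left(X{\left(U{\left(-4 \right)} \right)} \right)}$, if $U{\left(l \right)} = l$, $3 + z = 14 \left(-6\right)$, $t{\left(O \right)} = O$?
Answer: $-13277 - i \sqrt{86} \approx -13277.0 - 9.2736 i$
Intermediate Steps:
$z = -87$ ($z = -3 + 14 \left(-6\right) = -3 - 84 = -87$)
$X{\left(P \right)} = 1$ ($X{\left(P \right)} = 4 - 3 = 1$)
$o{\left(Q \right)} = \sqrt{-87 + Q}$
$-13277 - o{\left(X{\left(U{\left(-4 \right)} \right)} \right)} = -13277 - \sqrt{-87 + 1} = -13277 - \sqrt{-86} = -13277 - i \sqrt{86}$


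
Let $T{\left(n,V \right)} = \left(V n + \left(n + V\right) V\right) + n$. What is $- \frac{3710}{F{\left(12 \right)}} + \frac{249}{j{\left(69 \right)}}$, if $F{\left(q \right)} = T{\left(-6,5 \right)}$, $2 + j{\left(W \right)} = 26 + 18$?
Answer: $\frac{55343}{574} \approx 96.416$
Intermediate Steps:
$T{\left(n,V \right)} = n + V n + V \left(V + n\right)$ ($T{\left(n,V \right)} = \left(V n + \left(V + n\right) V\right) + n = \left(V n + V \left(V + n\right)\right) + n = n + V n + V \left(V + n\right)$)
$j{\left(W \right)} = 42$ ($j{\left(W \right)} = -2 + \left(26 + 18\right) = -2 + 44 = 42$)
$F{\left(q \right)} = -41$ ($F{\left(q \right)} = -6 + 5^{2} + 2 \cdot 5 \left(-6\right) = -6 + 25 - 60 = -41$)
$- \frac{3710}{F{\left(12 \right)}} + \frac{249}{j{\left(69 \right)}} = - \frac{3710}{-41} + \frac{249}{42} = \left(-3710\right) \left(- \frac{1}{41}\right) + 249 \cdot \frac{1}{42} = \frac{3710}{41} + \frac{83}{14} = \frac{55343}{574}$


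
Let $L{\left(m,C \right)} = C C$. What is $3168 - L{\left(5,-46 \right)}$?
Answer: $1052$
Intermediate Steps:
$L{\left(m,C \right)} = C^{2}$
$3168 - L{\left(5,-46 \right)} = 3168 - \left(-46\right)^{2} = 3168 - 2116 = 1052$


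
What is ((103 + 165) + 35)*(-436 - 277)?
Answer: -216039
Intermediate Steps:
((103 + 165) + 35)*(-436 - 277) = (268 + 35)*(-713) = 303*(-713) = -216039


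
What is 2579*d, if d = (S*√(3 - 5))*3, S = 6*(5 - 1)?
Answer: 185688*I*√2 ≈ 2.626e+5*I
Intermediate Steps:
S = 24 (S = 6*4 = 24)
d = 72*I*√2 (d = (24*√(3 - 5))*3 = (24*√(-2))*3 = (24*(I*√2))*3 = (24*I*√2)*3 = 72*I*√2 ≈ 101.82*I)
2579*d = 2579*(72*I*√2) = 185688*I*√2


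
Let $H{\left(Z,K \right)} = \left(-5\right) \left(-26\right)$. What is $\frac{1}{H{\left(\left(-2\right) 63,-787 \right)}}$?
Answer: $\frac{1}{130} \approx 0.0076923$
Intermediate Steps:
$H{\left(Z,K \right)} = 130$
$\frac{1}{H{\left(\left(-2\right) 63,-787 \right)}} = \frac{1}{130}$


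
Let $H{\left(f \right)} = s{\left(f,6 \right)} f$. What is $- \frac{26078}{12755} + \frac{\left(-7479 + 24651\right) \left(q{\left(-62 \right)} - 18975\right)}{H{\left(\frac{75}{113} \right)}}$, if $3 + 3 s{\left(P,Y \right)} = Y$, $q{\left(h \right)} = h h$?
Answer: $- \frac{24966413591362}{63775} \approx -3.9148 \cdot 10^{8}$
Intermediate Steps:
$q{\left(h \right)} = h^{2}$
$s{\left(P,Y \right)} = -1 + \frac{Y}{3}$
$H{\left(f \right)} = f$ ($H{\left(f \right)} = \left(-1 + \frac{1}{3} \cdot 6\right) f = \left(-1 + 2\right) f = 1 f = f$)
$- \frac{26078}{12755} + \frac{\left(-7479 + 24651\right) \left(q{\left(-62 \right)} - 18975\right)}{H{\left(\frac{75}{113} \right)}} = - \frac{26078}{12755} + \frac{\left(-7479 + 24651\right) \left(\left(-62\right)^{2} - 18975\right)}{75 \cdot \frac{1}{113}} = \left(-26078\right) \frac{1}{12755} + \frac{17172 \left(3844 - 18975\right)}{75 \cdot \frac{1}{113}} = - \frac{26078}{12755} + \frac{17172 \left(-15131\right)}{\frac{75}{113}} = - \frac{26078}{12755} - \frac{9786912372}{25} = - \frac{24966413591362}{63775}$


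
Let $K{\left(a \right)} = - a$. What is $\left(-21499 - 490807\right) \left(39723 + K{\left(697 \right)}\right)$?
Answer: $-19993253956$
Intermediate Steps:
$\left(-21499 - 490807\right) \left(39723 + K{\left(697 \right)}\right) = \left(-21499 - 490807\right) \left(39723 - 697\right) = - 512306 \left(39723 - 697\right) = \left(-512306\right) 39026 = -19993253956$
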